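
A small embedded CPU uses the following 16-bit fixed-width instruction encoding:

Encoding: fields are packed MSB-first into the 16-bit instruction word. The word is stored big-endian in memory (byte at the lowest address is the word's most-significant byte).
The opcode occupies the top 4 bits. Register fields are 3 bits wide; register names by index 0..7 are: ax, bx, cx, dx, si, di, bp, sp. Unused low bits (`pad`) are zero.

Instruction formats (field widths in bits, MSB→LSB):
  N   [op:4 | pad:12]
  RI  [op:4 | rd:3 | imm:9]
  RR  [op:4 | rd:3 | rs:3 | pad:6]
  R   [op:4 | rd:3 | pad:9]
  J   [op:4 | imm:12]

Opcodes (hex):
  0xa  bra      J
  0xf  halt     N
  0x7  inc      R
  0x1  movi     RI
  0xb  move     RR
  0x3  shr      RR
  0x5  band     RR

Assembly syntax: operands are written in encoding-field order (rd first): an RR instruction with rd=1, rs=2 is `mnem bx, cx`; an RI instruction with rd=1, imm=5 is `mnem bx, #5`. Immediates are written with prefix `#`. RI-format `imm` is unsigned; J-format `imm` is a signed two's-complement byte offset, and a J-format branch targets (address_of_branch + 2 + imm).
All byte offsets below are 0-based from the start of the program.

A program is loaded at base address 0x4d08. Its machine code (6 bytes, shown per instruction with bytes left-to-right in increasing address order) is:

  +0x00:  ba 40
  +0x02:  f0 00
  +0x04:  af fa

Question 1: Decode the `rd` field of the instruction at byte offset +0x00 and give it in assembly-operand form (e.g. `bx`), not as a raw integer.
di

[00] ba 40 → 0xba40
  top 4b → 0xb → move [RR]
  [11:9] rd=5 = di
  [8:6] rs=1 = bx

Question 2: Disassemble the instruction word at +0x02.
halt

+0x02: f0 00 ⇒ word 0xf000 (big)
  opcode bits[15:12]=0xf: halt/N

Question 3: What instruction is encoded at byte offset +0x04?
bra #-6

[04] af fa → 0xaffa
  top 4b → 0xa → bra [J]
  [11:0] imm=4090 (s12→-6) = #-6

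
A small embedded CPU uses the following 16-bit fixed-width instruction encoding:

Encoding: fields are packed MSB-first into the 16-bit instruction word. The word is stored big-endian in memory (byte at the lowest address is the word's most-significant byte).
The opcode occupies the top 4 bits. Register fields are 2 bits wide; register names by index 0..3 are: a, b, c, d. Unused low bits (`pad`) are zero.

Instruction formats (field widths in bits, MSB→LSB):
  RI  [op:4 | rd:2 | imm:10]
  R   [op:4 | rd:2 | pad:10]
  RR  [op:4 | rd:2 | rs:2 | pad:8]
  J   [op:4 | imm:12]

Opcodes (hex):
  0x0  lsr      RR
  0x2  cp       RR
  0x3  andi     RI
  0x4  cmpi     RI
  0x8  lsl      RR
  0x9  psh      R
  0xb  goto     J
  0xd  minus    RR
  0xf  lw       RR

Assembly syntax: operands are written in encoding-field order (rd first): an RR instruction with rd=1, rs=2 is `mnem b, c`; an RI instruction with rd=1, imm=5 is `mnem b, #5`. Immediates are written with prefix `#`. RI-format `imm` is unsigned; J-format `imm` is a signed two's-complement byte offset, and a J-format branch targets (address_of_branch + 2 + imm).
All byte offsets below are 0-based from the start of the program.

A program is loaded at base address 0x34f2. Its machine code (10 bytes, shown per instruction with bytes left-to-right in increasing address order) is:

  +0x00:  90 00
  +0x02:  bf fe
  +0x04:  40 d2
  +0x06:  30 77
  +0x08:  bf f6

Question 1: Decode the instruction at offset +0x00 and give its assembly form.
psh a

+0x00: 90 00 ⇒ word 0x9000 (big)
  opcode bits[15:12]=0x9: psh/R
  rd@[11:10]=0x0 ⇒ a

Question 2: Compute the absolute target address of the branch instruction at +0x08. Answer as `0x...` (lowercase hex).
off 0x08: read bf f6 as big → 0xbff6
  op=0xbff6>>12=0xb ⇒ goto (J)
  imm@[11:0]=0xff6 (s12→-10) ⇒ #-10
  target = base 0x34f2 + off 0x08 + 2 + imm -10 = 0x34f2

0x34f2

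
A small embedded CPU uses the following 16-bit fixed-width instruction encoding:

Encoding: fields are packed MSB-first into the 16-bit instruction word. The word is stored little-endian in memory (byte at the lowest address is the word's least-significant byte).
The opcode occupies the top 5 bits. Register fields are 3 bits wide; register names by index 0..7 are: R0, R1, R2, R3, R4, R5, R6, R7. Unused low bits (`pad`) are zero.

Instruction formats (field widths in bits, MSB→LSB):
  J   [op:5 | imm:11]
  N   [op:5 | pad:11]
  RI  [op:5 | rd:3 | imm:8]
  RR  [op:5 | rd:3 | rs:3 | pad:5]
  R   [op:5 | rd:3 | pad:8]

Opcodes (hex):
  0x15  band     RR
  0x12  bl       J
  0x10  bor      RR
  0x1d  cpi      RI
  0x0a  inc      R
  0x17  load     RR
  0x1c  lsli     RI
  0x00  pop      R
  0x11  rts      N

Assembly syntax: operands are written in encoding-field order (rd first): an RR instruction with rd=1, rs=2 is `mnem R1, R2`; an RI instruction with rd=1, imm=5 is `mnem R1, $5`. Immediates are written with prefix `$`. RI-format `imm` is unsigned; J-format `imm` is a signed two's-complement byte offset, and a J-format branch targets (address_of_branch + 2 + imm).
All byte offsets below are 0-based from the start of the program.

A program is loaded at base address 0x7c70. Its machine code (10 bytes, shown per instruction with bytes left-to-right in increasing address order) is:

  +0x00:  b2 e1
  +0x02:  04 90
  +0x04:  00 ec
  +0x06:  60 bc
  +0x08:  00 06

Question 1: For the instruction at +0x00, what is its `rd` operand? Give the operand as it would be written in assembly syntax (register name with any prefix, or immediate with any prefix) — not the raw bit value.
R1

off 0x00: read b2 e1 as little → 0xe1b2
  op=0xe1b2>>11=0x1c ⇒ lsli (RI)
  [10:8] rd=1 = R1
  [7:0] imm=178 = $178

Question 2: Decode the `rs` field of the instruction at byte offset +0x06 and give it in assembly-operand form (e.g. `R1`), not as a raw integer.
[06] 60 bc → 0xbc60
  opcode bits[15:11]=0x17: load/RR
  rd@[10:8]=0x4 ⇒ R4
  rs@[7:5]=0x3 ⇒ R3

R3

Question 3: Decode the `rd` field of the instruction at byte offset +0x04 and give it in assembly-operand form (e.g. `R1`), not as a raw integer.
R4

off 0x04: read 00 ec as little → 0xec00
  op=0xec00>>11=0x1d ⇒ cpi (RI)
  rd@[10:8]=0x4 ⇒ R4
  imm@[7:0]=0x0 ⇒ $0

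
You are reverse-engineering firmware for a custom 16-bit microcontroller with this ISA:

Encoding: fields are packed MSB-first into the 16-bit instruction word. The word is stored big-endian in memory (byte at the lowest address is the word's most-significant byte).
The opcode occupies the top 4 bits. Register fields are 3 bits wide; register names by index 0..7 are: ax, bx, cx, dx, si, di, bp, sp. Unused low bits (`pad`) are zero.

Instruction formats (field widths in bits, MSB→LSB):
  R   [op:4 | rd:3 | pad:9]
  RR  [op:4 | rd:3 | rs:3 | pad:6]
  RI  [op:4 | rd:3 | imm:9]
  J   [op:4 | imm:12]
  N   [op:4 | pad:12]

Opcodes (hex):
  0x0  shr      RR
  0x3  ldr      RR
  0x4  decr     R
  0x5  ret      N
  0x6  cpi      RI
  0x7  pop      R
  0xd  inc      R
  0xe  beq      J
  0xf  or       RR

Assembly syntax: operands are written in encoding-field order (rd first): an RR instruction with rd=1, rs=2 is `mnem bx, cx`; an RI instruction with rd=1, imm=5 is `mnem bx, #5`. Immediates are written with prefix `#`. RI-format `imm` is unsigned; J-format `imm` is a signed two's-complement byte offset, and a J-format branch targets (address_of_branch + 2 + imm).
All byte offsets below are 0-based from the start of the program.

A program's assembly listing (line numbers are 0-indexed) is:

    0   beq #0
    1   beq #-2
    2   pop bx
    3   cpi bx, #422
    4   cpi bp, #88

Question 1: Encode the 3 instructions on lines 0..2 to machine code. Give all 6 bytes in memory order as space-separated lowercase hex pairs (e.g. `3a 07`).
e0 00 ef fe 72 00

line 0 (beq): pack op=0xe:4|imm=0:12 = 0xe000; big→ e0 00
line 1 (beq): pack op=0xe:4|imm=-2:12 = 0xeffe; big→ ef fe
line 2 (pop): pack op=0x7:4|rd=1:3|pad=0:9 = 0x7200; big→ 72 00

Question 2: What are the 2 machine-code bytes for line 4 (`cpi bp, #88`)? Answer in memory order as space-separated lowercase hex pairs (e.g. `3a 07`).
4. cpi fields op=0x6:4|rd=6:3|imm=88:9 → word 6c58h → 6c 58

6c 58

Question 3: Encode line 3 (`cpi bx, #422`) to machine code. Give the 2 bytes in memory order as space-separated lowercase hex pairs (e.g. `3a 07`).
63 a6

L3: cpi op=0x6:4|rd=1:3|imm=422:9 ⇒ 0x63a6 ⇒ big 63 a6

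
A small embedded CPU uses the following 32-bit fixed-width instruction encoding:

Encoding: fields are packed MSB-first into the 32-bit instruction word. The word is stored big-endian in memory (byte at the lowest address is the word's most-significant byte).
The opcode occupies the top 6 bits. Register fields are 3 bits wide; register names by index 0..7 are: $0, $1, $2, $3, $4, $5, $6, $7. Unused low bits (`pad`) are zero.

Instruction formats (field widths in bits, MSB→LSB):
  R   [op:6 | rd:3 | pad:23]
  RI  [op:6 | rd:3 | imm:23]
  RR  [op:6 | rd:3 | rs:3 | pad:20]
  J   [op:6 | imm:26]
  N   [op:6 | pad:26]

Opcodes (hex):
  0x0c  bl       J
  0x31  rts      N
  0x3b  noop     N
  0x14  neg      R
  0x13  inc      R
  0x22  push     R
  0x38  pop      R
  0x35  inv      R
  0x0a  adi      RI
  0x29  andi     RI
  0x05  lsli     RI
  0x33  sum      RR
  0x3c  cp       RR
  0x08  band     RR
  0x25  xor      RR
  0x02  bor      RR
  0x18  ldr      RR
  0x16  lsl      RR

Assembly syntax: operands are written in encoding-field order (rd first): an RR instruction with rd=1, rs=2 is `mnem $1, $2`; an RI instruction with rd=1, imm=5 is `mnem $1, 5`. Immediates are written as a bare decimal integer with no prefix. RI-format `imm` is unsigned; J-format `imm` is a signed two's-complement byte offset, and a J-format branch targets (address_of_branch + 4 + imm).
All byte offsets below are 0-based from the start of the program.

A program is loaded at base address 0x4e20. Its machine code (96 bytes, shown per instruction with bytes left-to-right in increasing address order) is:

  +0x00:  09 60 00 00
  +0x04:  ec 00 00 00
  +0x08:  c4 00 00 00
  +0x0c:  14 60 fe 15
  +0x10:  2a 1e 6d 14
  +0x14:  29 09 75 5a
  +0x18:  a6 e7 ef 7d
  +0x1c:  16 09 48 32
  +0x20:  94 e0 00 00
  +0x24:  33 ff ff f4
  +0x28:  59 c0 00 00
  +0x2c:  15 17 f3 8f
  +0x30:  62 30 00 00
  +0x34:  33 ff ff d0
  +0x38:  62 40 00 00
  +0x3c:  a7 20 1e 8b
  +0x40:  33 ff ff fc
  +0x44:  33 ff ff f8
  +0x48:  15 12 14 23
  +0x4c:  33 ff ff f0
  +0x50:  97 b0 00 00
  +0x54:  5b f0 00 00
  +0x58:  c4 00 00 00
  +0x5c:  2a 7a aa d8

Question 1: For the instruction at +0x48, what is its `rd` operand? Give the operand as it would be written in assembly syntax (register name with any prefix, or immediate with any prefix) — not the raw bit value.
$2

+0x48: 15 12 14 23 ⇒ word 0x15121423 (big)
  opcode bits[31:26]=0x5: lsli/RI
  rd: (w>>23)&0x7=0x2 → $2
  imm: (w>>0)&0x7fffff=0x121423 → 1184803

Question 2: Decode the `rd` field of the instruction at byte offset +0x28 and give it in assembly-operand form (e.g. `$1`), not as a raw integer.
@+28  big-endian(59 c0 00 00) = 0x59c00000
  opcode bits[31:26]=0x16: lsl/RR
  rd@[25:23]=0x3 ⇒ $3
  rs@[22:20]=0x4 ⇒ $4

$3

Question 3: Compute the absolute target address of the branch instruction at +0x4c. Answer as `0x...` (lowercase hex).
+0x4c: 33 ff ff f0 ⇒ word 0x33fffff0 (big)
  top 6b → 0xc → bl [J]
  imm: (w>>0)&0x3ffffff=0x3fffff0 (s26→-16) → -16
  target = base 0x4e20 + off 0x4c + 4 + imm -16 = 0x4e60

0x4e60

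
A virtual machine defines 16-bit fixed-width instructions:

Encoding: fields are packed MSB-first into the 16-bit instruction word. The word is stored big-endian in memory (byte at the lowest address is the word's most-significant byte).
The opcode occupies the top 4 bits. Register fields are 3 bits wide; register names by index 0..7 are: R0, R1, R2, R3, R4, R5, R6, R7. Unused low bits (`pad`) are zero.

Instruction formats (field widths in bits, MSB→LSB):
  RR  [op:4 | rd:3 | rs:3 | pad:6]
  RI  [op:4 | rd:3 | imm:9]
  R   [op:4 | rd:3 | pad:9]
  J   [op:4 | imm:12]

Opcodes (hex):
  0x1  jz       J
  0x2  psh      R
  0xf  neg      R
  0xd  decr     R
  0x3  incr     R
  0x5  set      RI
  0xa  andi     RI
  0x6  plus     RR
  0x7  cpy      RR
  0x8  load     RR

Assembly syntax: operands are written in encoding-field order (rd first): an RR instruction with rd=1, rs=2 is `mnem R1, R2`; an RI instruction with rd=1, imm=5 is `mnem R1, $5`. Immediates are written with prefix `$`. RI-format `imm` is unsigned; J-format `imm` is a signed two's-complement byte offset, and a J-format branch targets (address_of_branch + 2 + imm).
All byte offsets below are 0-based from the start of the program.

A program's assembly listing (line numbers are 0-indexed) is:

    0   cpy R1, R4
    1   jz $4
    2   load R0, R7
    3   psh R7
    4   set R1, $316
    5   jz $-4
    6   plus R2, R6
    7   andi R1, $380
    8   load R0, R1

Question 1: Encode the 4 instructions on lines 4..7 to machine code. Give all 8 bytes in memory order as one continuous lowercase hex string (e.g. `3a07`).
line 4 (set): pack op=0x5:4|rd=1:3|imm=316:9 = 0x533c; big→ 53 3c
line 5 (jz): pack op=0x1:4|imm=-4:12 = 0x1ffc; big→ 1f fc
line 6 (plus): pack op=0x6:4|rd=2:3|rs=6:3|pad=0:6 = 0x6580; big→ 65 80
line 7 (andi): pack op=0xa:4|rd=1:3|imm=380:9 = 0xa37c; big→ a3 7c

533c1ffc6580a37c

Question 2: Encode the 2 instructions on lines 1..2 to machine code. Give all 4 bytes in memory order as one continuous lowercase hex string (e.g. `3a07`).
100481c0

1. jz fields op=0x1:4|imm=4:12 → word 1004h → 10 04
2. load fields op=0x8:4|rd=0:3|rs=7:3|pad=0:6 → word 81c0h → 81 c0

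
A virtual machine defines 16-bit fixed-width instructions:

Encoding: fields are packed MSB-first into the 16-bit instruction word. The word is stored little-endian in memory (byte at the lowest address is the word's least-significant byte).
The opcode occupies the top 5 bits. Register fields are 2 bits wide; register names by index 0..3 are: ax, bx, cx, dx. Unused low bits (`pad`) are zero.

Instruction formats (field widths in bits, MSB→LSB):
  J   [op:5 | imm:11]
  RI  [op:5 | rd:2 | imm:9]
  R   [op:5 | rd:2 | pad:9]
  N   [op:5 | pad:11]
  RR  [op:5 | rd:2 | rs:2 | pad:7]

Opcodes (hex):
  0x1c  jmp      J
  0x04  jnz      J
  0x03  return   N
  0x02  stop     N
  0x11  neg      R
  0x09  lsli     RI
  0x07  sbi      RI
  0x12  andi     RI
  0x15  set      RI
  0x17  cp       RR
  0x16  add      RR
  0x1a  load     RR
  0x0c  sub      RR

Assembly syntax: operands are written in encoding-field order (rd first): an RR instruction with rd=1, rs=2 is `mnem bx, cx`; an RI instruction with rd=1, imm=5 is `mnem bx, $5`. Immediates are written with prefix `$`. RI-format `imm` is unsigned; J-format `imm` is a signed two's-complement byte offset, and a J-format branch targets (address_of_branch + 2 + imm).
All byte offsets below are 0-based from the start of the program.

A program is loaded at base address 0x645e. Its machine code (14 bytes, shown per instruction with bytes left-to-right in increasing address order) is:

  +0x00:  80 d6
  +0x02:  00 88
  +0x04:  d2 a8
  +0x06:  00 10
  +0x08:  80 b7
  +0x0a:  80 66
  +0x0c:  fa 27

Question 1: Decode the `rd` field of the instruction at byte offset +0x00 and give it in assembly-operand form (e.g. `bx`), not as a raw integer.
@+00  little-endian(80 d6) = 0xd680
  top 5b → 0x1a → load [RR]
  rd@[10:9]=0x3 ⇒ dx
  rs@[8:7]=0x1 ⇒ bx

dx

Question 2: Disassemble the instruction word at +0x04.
@+04  little-endian(d2 a8) = 0xa8d2
  top 5b → 0x15 → set [RI]
  rd: (w>>9)&0x3=0x0 → ax
  imm: (w>>0)&0x1ff=0xd2 → $210

set ax, $210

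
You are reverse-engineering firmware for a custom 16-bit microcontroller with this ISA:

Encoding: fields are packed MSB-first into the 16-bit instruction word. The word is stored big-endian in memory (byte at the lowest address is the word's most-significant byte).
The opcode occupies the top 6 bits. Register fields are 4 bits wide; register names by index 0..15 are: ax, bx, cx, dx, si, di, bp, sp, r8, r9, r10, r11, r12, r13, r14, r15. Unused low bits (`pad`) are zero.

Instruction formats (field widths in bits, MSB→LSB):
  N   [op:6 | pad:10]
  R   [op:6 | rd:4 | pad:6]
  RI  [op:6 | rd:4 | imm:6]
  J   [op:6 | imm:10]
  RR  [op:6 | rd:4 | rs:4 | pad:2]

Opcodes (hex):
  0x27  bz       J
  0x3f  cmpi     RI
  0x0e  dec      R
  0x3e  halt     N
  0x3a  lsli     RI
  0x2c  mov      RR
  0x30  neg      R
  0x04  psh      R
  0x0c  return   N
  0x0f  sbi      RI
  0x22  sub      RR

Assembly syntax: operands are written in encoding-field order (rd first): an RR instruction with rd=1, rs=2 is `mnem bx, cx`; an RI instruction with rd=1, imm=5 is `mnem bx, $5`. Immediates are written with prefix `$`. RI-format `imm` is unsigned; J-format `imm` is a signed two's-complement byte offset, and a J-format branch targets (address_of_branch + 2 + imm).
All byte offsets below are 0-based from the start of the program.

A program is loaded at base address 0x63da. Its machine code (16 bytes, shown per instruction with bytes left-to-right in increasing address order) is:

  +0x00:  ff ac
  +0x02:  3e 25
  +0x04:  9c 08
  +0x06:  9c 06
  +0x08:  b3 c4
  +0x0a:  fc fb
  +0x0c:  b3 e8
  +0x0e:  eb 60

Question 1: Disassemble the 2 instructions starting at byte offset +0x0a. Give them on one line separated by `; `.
@+0a  big-endian(fc fb) = 0xfcfb
  op=0xfcfb>>10=0x3f ⇒ cmpi (RI)
  [9:6] rd=3 = dx
  [5:0] imm=59 = $59
@+0c  big-endian(b3 e8) = 0xb3e8
  op=0xb3e8>>10=0x2c ⇒ mov (RR)
  [9:6] rd=15 = r15
  [5:2] rs=10 = r10

cmpi dx, $59; mov r15, r10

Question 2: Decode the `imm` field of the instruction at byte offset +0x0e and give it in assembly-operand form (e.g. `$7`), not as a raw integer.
$32

@+0e  big-endian(eb 60) = 0xeb60
  top 6b → 0x3a → lsli [RI]
  [9:6] rd=13 = r13
  [5:0] imm=32 = $32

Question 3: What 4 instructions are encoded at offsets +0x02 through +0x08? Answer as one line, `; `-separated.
sbi r8, $37; bz $8; bz $6; mov r15, bx

[02] 3e 25 → 0x3e25
  top 6b → 0xf → sbi [RI]
  [9:6] rd=8 = r8
  [5:0] imm=37 = $37
[04] 9c 08 → 0x9c08
  top 6b → 0x27 → bz [J]
  [9:0] imm=8 = $8
[06] 9c 06 → 0x9c06
  top 6b → 0x27 → bz [J]
  [9:0] imm=6 = $6
[08] b3 c4 → 0xb3c4
  top 6b → 0x2c → mov [RR]
  [9:6] rd=15 = r15
  [5:2] rs=1 = bx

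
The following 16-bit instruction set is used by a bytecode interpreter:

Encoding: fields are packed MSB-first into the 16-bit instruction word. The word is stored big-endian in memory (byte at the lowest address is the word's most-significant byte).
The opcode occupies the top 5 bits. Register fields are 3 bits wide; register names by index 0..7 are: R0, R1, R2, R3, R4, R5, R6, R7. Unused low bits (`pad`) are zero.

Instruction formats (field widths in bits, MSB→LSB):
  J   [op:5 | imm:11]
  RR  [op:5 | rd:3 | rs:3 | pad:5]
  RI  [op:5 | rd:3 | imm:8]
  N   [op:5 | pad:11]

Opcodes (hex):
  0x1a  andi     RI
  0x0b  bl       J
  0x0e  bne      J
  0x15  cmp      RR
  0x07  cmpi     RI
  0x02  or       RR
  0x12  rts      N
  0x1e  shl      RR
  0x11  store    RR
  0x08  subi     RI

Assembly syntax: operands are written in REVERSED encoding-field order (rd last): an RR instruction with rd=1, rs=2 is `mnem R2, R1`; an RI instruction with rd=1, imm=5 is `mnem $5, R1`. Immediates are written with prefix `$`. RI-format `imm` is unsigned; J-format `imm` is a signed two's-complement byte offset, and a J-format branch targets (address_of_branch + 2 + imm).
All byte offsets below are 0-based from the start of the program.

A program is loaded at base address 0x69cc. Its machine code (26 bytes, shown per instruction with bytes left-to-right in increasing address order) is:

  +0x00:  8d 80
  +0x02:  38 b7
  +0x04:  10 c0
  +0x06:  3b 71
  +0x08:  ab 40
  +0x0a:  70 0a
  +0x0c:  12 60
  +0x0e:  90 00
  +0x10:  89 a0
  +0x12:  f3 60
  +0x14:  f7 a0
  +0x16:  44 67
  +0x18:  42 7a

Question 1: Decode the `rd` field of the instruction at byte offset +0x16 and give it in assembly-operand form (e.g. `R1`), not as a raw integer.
R4

off 0x16: read 44 67 as big → 0x4467
  opcode bits[15:11]=0x8: subi/RI
  [10:8] rd=4 = R4
  [7:0] imm=103 = $103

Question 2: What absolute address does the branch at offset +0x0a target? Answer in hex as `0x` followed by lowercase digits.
0x69e2

@+0a  big-endian(70 0a) = 0x700a
  op=0x700a>>11=0xe ⇒ bne (J)
  [10:0] imm=10 = $10
  target = base 0x69cc + off 0x0a + 2 + imm 10 = 0x69e2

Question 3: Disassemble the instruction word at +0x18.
[18] 42 7a → 0x427a
  op=0x427a>>11=0x8 ⇒ subi (RI)
  [10:8] rd=2 = R2
  [7:0] imm=122 = $122

subi $122, R2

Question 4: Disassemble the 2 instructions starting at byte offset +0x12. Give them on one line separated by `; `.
[12] f3 60 → 0xf360
  top 5b → 0x1e → shl [RR]
  rd: (w>>8)&0x7=0x3 → R3
  rs: (w>>5)&0x7=0x3 → R3
[14] f7 a0 → 0xf7a0
  top 5b → 0x1e → shl [RR]
  rd: (w>>8)&0x7=0x7 → R7
  rs: (w>>5)&0x7=0x5 → R5

shl R3, R3; shl R5, R7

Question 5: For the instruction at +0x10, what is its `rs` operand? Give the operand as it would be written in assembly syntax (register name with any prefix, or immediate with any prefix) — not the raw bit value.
+0x10: 89 a0 ⇒ word 0x89a0 (big)
  op=0x89a0>>11=0x11 ⇒ store (RR)
  rd@[10:8]=0x1 ⇒ R1
  rs@[7:5]=0x5 ⇒ R5

R5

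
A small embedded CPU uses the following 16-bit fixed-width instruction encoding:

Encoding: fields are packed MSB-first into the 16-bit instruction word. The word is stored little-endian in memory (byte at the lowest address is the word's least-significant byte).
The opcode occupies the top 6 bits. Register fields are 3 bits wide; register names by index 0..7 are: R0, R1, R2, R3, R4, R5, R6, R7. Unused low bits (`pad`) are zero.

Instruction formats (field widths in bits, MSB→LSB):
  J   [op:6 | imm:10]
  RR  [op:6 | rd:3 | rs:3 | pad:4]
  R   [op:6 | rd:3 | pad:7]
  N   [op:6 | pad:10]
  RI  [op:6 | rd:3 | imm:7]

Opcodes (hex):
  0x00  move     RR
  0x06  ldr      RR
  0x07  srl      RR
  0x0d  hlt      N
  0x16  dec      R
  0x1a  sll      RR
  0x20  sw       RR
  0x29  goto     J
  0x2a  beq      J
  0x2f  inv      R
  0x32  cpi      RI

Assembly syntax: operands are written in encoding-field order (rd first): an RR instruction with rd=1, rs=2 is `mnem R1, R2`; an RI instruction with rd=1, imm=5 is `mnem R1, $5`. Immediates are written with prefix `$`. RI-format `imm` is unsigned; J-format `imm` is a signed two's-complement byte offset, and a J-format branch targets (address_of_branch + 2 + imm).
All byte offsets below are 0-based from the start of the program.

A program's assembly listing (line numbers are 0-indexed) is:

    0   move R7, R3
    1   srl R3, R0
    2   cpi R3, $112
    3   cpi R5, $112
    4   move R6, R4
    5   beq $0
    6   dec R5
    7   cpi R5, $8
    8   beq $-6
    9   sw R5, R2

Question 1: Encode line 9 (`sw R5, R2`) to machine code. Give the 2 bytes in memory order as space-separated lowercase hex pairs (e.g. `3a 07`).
L9: sw op=0x20:6|rd=5:3|rs=2:3|pad=0:4 ⇒ 0x82a0 ⇒ little a0 82

a0 82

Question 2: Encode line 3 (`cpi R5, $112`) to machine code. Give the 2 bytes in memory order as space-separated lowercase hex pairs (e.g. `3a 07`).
f0 ca

3. cpi fields op=0x32:6|rd=5:3|imm=112:7 → word caf0h → f0 ca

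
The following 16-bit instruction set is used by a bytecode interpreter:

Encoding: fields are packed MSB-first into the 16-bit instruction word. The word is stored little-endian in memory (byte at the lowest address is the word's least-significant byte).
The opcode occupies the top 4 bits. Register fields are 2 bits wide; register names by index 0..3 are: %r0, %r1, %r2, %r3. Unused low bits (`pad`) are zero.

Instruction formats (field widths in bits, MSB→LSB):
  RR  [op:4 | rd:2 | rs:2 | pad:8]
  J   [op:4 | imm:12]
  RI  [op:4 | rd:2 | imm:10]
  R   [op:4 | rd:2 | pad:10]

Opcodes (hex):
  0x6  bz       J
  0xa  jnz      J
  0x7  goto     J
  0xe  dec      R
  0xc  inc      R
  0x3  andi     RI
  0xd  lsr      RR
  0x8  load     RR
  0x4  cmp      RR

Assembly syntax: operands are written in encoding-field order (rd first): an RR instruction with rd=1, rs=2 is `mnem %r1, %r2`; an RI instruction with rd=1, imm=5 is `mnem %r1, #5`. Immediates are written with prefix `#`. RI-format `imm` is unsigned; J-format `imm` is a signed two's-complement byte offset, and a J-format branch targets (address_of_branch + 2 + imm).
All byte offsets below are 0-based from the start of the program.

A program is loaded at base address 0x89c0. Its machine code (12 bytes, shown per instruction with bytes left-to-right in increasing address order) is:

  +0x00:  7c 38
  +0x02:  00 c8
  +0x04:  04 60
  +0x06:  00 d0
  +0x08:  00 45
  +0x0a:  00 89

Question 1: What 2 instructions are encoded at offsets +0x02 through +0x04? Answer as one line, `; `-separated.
inc %r2; bz #4

+0x02: 00 c8 ⇒ word 0xc800 (little)
  op=0xc800>>12=0xc ⇒ inc (R)
  rd@[11:10]=0x2 ⇒ %r2
+0x04: 04 60 ⇒ word 0x6004 (little)
  op=0x6004>>12=0x6 ⇒ bz (J)
  imm@[11:0]=0x4 ⇒ #4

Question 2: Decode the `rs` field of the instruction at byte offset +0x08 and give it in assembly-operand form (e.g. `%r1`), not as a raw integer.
%r1

off 0x08: read 00 45 as little → 0x4500
  opcode bits[15:12]=0x4: cmp/RR
  rd: (w>>10)&0x3=0x1 → %r1
  rs: (w>>8)&0x3=0x1 → %r1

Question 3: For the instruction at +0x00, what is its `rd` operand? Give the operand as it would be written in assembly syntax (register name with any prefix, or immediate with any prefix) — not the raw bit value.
%r2

off 0x00: read 7c 38 as little → 0x387c
  top 4b → 0x3 → andi [RI]
  rd: (w>>10)&0x3=0x2 → %r2
  imm: (w>>0)&0x3ff=0x7c → #124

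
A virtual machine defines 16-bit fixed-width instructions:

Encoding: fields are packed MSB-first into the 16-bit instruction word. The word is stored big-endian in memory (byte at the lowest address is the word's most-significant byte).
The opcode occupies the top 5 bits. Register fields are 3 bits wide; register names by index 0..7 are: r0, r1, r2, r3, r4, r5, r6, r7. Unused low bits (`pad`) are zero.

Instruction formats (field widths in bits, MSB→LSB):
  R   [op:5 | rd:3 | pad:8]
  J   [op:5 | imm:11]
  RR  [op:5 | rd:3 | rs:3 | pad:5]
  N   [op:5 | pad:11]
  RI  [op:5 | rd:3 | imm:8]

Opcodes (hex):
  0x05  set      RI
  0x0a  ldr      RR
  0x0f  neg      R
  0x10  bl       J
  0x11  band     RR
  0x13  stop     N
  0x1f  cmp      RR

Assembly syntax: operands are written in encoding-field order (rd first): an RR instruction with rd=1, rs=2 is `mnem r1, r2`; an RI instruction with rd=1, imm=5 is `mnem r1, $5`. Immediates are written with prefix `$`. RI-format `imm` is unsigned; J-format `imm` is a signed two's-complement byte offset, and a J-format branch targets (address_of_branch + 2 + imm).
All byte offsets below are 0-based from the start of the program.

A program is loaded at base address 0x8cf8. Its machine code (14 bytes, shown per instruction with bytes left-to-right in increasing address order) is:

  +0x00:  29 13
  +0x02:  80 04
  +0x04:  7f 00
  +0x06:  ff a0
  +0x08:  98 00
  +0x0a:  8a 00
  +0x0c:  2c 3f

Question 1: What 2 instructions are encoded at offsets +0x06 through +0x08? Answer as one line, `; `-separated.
cmp r7, r5; stop

off 0x06: read ff a0 as big → 0xffa0
  op=0xffa0>>11=0x1f ⇒ cmp (RR)
  rd@[10:8]=0x7 ⇒ r7
  rs@[7:5]=0x5 ⇒ r5
off 0x08: read 98 00 as big → 0x9800
  op=0x9800>>11=0x13 ⇒ stop (N)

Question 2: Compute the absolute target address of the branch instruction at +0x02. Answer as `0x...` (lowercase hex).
@+02  big-endian(80 04) = 0x8004
  op=0x8004>>11=0x10 ⇒ bl (J)
  [10:0] imm=4 = $4
  target = base 0x8cf8 + off 0x02 + 2 + imm 4 = 0x8d00

0x8d00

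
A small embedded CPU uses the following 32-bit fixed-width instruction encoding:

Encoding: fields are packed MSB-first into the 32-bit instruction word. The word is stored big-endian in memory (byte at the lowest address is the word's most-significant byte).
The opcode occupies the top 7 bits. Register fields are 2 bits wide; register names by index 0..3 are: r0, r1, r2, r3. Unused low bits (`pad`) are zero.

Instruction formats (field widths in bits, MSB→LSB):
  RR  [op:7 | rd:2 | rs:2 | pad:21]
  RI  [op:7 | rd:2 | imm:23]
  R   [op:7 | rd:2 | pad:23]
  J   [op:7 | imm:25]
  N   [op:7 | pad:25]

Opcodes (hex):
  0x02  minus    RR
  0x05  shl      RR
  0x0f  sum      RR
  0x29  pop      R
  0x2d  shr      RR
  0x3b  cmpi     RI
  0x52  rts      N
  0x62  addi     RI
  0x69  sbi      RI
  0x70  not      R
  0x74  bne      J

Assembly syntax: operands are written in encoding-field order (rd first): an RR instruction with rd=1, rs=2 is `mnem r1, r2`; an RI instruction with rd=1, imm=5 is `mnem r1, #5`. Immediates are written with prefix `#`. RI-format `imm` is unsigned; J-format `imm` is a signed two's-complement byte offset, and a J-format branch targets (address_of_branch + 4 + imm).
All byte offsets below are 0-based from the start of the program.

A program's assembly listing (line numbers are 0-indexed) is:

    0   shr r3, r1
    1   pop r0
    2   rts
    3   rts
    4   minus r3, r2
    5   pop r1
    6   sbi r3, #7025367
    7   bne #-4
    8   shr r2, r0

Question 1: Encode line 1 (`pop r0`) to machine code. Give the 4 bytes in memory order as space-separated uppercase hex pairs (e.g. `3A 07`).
line 1 (pop): pack op=0x29:7|rd=0:2|pad=0:23 = 0x52000000; big→ 52 00 00 00

52 00 00 00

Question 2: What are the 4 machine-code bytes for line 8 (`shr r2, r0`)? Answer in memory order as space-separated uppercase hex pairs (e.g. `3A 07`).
8. shr fields op=0x2d:7|rd=2:2|rs=0:2|pad=0:21 → word 5b000000h → 5b 00 00 00

5B 00 00 00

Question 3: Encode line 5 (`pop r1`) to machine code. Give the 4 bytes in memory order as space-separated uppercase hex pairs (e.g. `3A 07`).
52 80 00 00

5. pop fields op=0x29:7|rd=1:2|pad=0:23 → word 52800000h → 52 80 00 00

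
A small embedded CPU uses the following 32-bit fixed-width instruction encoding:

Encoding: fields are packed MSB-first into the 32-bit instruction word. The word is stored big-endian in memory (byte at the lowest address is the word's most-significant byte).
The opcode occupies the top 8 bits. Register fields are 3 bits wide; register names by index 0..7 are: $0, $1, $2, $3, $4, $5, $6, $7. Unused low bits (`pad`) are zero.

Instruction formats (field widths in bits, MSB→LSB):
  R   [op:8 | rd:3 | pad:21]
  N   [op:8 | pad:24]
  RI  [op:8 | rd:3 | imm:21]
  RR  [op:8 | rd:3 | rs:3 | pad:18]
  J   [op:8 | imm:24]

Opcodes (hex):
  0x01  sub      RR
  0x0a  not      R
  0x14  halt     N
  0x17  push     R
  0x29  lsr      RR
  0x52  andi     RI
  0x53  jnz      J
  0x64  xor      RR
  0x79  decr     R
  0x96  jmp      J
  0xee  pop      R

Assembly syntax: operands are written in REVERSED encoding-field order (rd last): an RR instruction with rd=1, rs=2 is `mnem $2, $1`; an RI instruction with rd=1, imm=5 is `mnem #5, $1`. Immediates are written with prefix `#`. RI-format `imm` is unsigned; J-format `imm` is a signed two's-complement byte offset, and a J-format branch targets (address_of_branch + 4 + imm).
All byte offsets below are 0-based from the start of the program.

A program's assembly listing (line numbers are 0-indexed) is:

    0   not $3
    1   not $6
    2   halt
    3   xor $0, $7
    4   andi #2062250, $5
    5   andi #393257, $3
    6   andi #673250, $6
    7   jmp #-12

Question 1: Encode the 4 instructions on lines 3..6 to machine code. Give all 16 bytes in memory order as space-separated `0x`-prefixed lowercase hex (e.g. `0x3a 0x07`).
L3: xor op=0x64:8|rd=7:3|rs=0:3|pad=0:18 ⇒ 0x64e00000 ⇒ big 64 e0 00 00
L4: andi op=0x52:8|rd=5:3|imm=2062250:21 ⇒ 0x52bf77aa ⇒ big 52 bf 77 aa
L5: andi op=0x52:8|rd=3:3|imm=393257:21 ⇒ 0x52660029 ⇒ big 52 66 00 29
L6: andi op=0x52:8|rd=6:3|imm=673250:21 ⇒ 0x52ca45e2 ⇒ big 52 ca 45 e2

0x64 0xe0 0x00 0x00 0x52 0xbf 0x77 0xaa 0x52 0x66 0x00 0x29 0x52 0xca 0x45 0xe2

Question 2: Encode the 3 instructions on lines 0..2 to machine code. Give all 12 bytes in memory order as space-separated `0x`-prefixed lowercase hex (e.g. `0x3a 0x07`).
line 0 (not): pack op=0xa:8|rd=3:3|pad=0:21 = 0x0a600000; big→ 0a 60 00 00
line 1 (not): pack op=0xa:8|rd=6:3|pad=0:21 = 0x0ac00000; big→ 0a c0 00 00
line 2 (halt): pack op=0x14:8|pad=0:24 = 0x14000000; big→ 14 00 00 00

0x0a 0x60 0x00 0x00 0x0a 0xc0 0x00 0x00 0x14 0x00 0x00 0x00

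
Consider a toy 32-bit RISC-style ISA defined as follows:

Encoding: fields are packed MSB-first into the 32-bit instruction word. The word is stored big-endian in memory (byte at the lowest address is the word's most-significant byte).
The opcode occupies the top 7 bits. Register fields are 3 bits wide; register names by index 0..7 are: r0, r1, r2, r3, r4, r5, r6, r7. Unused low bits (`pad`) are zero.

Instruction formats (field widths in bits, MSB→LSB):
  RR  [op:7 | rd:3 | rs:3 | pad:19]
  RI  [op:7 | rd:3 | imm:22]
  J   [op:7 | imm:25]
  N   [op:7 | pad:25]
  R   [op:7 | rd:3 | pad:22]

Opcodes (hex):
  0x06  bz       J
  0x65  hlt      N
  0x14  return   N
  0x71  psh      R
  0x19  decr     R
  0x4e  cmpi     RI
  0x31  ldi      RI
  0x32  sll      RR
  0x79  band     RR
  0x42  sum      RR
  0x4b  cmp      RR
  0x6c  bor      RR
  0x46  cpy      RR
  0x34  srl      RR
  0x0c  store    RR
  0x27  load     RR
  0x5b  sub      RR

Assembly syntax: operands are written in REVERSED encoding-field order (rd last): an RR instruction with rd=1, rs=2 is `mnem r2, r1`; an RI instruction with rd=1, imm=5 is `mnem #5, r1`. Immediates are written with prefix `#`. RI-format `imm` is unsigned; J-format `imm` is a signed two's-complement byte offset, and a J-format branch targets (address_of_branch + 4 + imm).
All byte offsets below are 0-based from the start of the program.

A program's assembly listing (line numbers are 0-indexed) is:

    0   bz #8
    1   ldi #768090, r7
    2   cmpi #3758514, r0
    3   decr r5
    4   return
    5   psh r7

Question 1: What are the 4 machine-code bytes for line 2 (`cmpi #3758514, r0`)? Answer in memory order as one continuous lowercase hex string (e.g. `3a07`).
2. cmpi fields op=0x4e:7|rd=0:3|imm=3758514:22 → word 9c3959b2h → 9c 39 59 b2

9c3959b2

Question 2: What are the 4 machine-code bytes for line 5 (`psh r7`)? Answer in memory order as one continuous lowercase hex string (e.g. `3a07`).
5. psh fields op=0x71:7|rd=7:3|pad=0:22 → word e3c00000h → e3 c0 00 00

e3c00000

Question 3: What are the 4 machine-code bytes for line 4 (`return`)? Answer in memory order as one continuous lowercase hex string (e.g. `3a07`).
28000000

4. return fields op=0x14:7|pad=0:25 → word 28000000h → 28 00 00 00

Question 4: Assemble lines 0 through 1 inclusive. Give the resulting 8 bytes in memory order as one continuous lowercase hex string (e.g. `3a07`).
line 0 (bz): pack op=0x6:7|imm=8:25 = 0x0c000008; big→ 0c 00 00 08
line 1 (ldi): pack op=0x31:7|rd=7:3|imm=768090:22 = 0x63cbb85a; big→ 63 cb b8 5a

0c00000863cbb85a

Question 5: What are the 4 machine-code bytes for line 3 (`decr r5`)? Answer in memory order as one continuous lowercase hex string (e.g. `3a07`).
3. decr fields op=0x19:7|rd=5:3|pad=0:22 → word 33400000h → 33 40 00 00

33400000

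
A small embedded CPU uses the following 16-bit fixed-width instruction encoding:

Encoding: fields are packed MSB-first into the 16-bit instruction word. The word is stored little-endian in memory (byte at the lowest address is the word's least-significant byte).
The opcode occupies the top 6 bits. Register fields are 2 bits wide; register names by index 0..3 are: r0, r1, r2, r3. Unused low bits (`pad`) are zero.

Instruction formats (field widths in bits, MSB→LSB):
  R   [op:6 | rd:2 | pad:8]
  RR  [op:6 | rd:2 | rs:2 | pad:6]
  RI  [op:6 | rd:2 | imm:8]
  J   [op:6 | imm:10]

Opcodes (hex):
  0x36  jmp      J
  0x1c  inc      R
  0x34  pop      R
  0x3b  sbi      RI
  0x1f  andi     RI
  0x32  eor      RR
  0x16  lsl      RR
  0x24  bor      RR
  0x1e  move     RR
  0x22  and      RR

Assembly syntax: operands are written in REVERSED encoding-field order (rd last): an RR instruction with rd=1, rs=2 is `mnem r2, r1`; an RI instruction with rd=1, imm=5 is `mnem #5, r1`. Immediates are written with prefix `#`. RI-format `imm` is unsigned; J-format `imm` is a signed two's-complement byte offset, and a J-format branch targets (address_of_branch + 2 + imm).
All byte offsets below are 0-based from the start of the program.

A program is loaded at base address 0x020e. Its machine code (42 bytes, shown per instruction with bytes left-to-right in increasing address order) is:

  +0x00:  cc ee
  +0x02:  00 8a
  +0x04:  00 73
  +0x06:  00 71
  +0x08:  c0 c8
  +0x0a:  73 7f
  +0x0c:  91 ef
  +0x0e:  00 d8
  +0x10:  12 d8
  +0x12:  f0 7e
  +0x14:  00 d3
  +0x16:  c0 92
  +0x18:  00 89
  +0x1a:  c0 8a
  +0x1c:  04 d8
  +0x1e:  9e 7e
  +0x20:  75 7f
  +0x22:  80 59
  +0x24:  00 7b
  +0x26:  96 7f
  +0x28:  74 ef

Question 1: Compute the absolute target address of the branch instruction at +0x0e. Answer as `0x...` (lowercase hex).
@+0e  little-endian(00 d8) = 0xd800
  top 6b → 0x36 → jmp [J]
  imm@[9:0]=0x0 ⇒ #0
  target = base 0x020e + off 0x0e + 2 + imm 0 = 0x021e

0x021e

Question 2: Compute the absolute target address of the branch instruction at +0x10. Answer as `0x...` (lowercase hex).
@+10  little-endian(12 d8) = 0xd812
  op=0xd812>>10=0x36 ⇒ jmp (J)
  imm: (w>>0)&0x3ff=0x12 → #18
  target = base 0x020e + off 0x10 + 2 + imm 18 = 0x0232

0x0232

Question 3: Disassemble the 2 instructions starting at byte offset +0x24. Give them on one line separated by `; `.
off 0x24: read 00 7b as little → 0x7b00
  opcode bits[15:10]=0x1e: move/RR
  rd@[9:8]=0x3 ⇒ r3
  rs@[7:6]=0x0 ⇒ r0
off 0x26: read 96 7f as little → 0x7f96
  opcode bits[15:10]=0x1f: andi/RI
  rd@[9:8]=0x3 ⇒ r3
  imm@[7:0]=0x96 ⇒ #150

move r0, r3; andi #150, r3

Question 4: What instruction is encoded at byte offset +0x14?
off 0x14: read 00 d3 as little → 0xd300
  opcode bits[15:10]=0x34: pop/R
  [9:8] rd=3 = r3

pop r3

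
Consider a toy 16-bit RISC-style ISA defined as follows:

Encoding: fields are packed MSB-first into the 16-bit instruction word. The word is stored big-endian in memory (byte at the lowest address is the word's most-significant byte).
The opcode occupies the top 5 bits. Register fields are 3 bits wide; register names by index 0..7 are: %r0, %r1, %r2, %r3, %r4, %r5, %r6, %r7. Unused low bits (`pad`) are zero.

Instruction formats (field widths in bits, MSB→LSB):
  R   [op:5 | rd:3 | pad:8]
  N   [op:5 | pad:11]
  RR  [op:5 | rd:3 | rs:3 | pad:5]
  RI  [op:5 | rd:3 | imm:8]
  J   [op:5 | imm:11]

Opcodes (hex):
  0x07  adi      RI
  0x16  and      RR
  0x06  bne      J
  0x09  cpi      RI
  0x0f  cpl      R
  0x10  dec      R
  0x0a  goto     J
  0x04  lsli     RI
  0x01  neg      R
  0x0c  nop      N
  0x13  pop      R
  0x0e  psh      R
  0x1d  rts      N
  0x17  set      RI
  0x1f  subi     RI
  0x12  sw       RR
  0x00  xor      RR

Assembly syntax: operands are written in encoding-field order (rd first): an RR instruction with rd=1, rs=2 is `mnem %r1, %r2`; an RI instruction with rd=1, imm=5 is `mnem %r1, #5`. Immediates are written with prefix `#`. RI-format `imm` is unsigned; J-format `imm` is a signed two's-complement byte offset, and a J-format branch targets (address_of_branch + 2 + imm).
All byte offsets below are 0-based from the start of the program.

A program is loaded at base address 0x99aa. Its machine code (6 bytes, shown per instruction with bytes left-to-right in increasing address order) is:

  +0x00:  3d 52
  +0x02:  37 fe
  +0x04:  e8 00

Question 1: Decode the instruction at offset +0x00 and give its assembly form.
@+00  big-endian(3d 52) = 0x3d52
  top 5b → 0x7 → adi [RI]
  rd: (w>>8)&0x7=0x5 → %r5
  imm: (w>>0)&0xff=0x52 → #82

adi %r5, #82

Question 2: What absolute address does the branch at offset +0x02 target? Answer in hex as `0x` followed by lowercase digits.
[02] 37 fe → 0x37fe
  opcode bits[15:11]=0x6: bne/J
  imm@[10:0]=0x7fe (s11→-2) ⇒ #-2
  target = base 0x99aa + off 0x02 + 2 + imm -2 = 0x99ac

0x99ac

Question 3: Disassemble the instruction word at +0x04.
[04] e8 00 → 0xe800
  op=0xe800>>11=0x1d ⇒ rts (N)

rts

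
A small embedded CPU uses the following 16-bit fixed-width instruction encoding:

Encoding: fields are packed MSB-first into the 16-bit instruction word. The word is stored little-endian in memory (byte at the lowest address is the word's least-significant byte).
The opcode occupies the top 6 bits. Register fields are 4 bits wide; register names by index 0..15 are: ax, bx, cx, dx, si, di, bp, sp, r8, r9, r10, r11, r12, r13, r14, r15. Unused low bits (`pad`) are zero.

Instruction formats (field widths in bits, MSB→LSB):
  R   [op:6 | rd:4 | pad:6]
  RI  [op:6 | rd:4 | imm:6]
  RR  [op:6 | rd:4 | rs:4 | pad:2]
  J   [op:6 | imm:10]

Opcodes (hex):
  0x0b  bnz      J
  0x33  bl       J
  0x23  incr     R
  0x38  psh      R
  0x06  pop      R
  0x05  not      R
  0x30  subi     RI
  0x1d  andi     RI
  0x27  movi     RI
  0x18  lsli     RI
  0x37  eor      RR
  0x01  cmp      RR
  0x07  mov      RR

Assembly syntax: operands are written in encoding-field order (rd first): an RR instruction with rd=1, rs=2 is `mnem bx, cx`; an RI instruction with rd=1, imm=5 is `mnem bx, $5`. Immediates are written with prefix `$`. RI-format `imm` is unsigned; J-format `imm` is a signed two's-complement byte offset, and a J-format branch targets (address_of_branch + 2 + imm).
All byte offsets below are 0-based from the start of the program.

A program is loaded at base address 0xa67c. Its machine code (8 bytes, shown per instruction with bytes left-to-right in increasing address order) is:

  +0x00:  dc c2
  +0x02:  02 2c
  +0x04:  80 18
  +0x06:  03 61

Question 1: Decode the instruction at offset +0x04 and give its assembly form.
pop cx

[04] 80 18 → 0x1880
  top 6b → 0x6 → pop [R]
  rd: (w>>6)&0xf=0x2 → cx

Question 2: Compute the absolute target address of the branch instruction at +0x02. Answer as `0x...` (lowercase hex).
off 0x02: read 02 2c as little → 0x2c02
  opcode bits[15:10]=0xb: bnz/J
  imm: (w>>0)&0x3ff=0x2 → $2
  target = base 0xa67c + off 0x02 + 2 + imm 2 = 0xa682

0xa682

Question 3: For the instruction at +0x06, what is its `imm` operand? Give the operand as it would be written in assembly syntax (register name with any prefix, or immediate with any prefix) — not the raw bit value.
$3

@+06  little-endian(03 61) = 0x6103
  op=0x6103>>10=0x18 ⇒ lsli (RI)
  rd@[9:6]=0x4 ⇒ si
  imm@[5:0]=0x3 ⇒ $3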